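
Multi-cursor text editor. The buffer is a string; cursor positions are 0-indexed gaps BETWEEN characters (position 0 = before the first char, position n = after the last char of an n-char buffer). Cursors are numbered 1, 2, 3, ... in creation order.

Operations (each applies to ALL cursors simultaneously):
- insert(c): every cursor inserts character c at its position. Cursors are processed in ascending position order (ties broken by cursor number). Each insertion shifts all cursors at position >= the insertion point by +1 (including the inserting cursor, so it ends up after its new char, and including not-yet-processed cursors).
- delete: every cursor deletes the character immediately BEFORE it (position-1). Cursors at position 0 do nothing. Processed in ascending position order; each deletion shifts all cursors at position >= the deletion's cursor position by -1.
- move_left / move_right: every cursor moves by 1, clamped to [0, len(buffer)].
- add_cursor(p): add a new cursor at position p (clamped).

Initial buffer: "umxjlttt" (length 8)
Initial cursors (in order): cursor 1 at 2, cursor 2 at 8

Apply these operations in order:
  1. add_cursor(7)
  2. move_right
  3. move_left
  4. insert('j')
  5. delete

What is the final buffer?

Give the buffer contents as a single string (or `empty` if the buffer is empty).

After op 1 (add_cursor(7)): buffer="umxjlttt" (len 8), cursors c1@2 c3@7 c2@8, authorship ........
After op 2 (move_right): buffer="umxjlttt" (len 8), cursors c1@3 c2@8 c3@8, authorship ........
After op 3 (move_left): buffer="umxjlttt" (len 8), cursors c1@2 c2@7 c3@7, authorship ........
After op 4 (insert('j')): buffer="umjxjlttjjt" (len 11), cursors c1@3 c2@10 c3@10, authorship ..1.....23.
After op 5 (delete): buffer="umxjlttt" (len 8), cursors c1@2 c2@7 c3@7, authorship ........

Answer: umxjlttt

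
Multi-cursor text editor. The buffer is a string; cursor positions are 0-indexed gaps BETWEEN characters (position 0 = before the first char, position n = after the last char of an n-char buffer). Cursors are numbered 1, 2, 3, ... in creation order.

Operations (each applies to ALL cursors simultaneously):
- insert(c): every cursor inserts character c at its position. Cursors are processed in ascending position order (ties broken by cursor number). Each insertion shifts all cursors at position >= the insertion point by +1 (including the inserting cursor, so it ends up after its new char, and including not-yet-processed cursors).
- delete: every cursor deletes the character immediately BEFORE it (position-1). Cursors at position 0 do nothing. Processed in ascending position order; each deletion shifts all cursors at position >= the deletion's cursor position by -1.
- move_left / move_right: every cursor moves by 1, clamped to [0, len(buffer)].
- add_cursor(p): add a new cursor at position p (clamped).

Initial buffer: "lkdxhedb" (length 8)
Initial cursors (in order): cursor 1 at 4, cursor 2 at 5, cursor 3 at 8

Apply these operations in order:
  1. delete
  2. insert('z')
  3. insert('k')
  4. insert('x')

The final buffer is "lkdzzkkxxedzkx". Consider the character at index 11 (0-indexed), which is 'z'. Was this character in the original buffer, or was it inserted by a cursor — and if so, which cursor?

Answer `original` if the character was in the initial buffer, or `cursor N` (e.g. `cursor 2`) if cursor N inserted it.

After op 1 (delete): buffer="lkded" (len 5), cursors c1@3 c2@3 c3@5, authorship .....
After op 2 (insert('z')): buffer="lkdzzedz" (len 8), cursors c1@5 c2@5 c3@8, authorship ...12..3
After op 3 (insert('k')): buffer="lkdzzkkedzk" (len 11), cursors c1@7 c2@7 c3@11, authorship ...1212..33
After op 4 (insert('x')): buffer="lkdzzkkxxedzkx" (len 14), cursors c1@9 c2@9 c3@14, authorship ...121212..333
Authorship (.=original, N=cursor N): . . . 1 2 1 2 1 2 . . 3 3 3
Index 11: author = 3

Answer: cursor 3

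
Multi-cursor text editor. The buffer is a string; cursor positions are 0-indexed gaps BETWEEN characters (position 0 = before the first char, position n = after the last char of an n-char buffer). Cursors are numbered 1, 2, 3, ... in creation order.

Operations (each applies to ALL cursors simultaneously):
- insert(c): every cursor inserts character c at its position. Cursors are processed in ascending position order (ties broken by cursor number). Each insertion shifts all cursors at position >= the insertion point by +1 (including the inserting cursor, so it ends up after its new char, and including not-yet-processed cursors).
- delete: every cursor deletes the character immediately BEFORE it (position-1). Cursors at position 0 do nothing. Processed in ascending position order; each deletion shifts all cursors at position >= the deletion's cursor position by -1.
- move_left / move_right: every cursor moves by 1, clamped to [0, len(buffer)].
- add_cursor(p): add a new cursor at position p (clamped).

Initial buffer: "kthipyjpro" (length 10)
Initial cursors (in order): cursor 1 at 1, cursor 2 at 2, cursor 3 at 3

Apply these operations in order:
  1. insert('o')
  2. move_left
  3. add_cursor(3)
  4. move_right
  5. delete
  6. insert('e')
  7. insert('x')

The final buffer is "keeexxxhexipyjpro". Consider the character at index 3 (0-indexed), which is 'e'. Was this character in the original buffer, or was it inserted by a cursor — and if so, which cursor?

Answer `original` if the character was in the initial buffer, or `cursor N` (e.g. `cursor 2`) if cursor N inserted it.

Answer: cursor 4

Derivation:
After op 1 (insert('o')): buffer="kotohoipyjpro" (len 13), cursors c1@2 c2@4 c3@6, authorship .1.2.3.......
After op 2 (move_left): buffer="kotohoipyjpro" (len 13), cursors c1@1 c2@3 c3@5, authorship .1.2.3.......
After op 3 (add_cursor(3)): buffer="kotohoipyjpro" (len 13), cursors c1@1 c2@3 c4@3 c3@5, authorship .1.2.3.......
After op 4 (move_right): buffer="kotohoipyjpro" (len 13), cursors c1@2 c2@4 c4@4 c3@6, authorship .1.2.3.......
After op 5 (delete): buffer="khipyjpro" (len 9), cursors c1@1 c2@1 c4@1 c3@2, authorship .........
After op 6 (insert('e')): buffer="keeeheipyjpro" (len 13), cursors c1@4 c2@4 c4@4 c3@6, authorship .124.3.......
After op 7 (insert('x')): buffer="keeexxxhexipyjpro" (len 17), cursors c1@7 c2@7 c4@7 c3@10, authorship .124124.33.......
Authorship (.=original, N=cursor N): . 1 2 4 1 2 4 . 3 3 . . . . . . .
Index 3: author = 4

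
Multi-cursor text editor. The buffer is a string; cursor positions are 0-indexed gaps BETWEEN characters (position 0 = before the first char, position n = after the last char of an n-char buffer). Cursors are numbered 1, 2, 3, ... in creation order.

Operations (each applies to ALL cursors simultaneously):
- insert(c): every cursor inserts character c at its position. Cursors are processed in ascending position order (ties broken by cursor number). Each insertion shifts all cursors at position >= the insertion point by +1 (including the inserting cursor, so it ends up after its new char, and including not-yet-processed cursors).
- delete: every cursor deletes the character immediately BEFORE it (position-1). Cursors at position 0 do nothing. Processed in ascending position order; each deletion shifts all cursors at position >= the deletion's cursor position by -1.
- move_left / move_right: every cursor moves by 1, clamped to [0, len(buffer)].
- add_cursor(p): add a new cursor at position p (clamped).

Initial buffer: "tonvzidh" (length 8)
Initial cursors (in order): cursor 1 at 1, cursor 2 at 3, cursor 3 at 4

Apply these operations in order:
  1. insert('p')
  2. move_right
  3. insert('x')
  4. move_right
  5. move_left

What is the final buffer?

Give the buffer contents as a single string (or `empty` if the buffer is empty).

Answer: tpoxnpvxpzxidh

Derivation:
After op 1 (insert('p')): buffer="tponpvpzidh" (len 11), cursors c1@2 c2@5 c3@7, authorship .1..2.3....
After op 2 (move_right): buffer="tponpvpzidh" (len 11), cursors c1@3 c2@6 c3@8, authorship .1..2.3....
After op 3 (insert('x')): buffer="tpoxnpvxpzxidh" (len 14), cursors c1@4 c2@8 c3@11, authorship .1.1.2.23.3...
After op 4 (move_right): buffer="tpoxnpvxpzxidh" (len 14), cursors c1@5 c2@9 c3@12, authorship .1.1.2.23.3...
After op 5 (move_left): buffer="tpoxnpvxpzxidh" (len 14), cursors c1@4 c2@8 c3@11, authorship .1.1.2.23.3...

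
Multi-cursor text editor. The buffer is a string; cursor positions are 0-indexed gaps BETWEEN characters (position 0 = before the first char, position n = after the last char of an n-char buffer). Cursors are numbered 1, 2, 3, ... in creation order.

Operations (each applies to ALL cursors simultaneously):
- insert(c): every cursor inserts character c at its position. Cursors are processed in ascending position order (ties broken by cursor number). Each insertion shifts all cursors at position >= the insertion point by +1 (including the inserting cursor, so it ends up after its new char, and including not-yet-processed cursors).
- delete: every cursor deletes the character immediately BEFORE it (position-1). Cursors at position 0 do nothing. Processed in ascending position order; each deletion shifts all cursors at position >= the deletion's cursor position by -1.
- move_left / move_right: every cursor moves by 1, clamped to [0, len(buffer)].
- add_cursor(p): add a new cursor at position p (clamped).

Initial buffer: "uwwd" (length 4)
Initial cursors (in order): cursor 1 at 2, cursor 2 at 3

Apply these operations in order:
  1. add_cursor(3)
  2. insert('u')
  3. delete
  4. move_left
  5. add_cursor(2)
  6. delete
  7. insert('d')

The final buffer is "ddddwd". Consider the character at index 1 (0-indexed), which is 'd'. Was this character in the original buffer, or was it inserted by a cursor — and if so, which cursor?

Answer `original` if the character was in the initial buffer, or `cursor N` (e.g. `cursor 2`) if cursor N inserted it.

Answer: cursor 2

Derivation:
After op 1 (add_cursor(3)): buffer="uwwd" (len 4), cursors c1@2 c2@3 c3@3, authorship ....
After op 2 (insert('u')): buffer="uwuwuud" (len 7), cursors c1@3 c2@6 c3@6, authorship ..1.23.
After op 3 (delete): buffer="uwwd" (len 4), cursors c1@2 c2@3 c3@3, authorship ....
After op 4 (move_left): buffer="uwwd" (len 4), cursors c1@1 c2@2 c3@2, authorship ....
After op 5 (add_cursor(2)): buffer="uwwd" (len 4), cursors c1@1 c2@2 c3@2 c4@2, authorship ....
After op 6 (delete): buffer="wd" (len 2), cursors c1@0 c2@0 c3@0 c4@0, authorship ..
After op 7 (insert('d')): buffer="ddddwd" (len 6), cursors c1@4 c2@4 c3@4 c4@4, authorship 1234..
Authorship (.=original, N=cursor N): 1 2 3 4 . .
Index 1: author = 2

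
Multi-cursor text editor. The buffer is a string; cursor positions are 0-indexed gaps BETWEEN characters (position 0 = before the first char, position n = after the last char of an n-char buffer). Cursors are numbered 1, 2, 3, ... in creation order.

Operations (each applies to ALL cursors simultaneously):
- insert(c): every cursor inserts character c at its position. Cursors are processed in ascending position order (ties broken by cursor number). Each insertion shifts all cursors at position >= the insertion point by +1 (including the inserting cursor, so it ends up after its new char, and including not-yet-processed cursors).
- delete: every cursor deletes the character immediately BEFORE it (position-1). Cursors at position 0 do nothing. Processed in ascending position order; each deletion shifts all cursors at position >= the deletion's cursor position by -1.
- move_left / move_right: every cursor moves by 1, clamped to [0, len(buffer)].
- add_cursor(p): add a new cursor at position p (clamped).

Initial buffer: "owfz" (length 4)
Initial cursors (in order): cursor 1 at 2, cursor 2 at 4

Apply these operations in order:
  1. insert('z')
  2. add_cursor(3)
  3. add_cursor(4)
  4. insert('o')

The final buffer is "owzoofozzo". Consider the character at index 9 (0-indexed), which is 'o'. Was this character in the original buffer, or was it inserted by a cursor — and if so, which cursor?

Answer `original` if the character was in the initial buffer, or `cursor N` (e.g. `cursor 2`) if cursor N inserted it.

Answer: cursor 2

Derivation:
After op 1 (insert('z')): buffer="owzfzz" (len 6), cursors c1@3 c2@6, authorship ..1..2
After op 2 (add_cursor(3)): buffer="owzfzz" (len 6), cursors c1@3 c3@3 c2@6, authorship ..1..2
After op 3 (add_cursor(4)): buffer="owzfzz" (len 6), cursors c1@3 c3@3 c4@4 c2@6, authorship ..1..2
After op 4 (insert('o')): buffer="owzoofozzo" (len 10), cursors c1@5 c3@5 c4@7 c2@10, authorship ..113.4.22
Authorship (.=original, N=cursor N): . . 1 1 3 . 4 . 2 2
Index 9: author = 2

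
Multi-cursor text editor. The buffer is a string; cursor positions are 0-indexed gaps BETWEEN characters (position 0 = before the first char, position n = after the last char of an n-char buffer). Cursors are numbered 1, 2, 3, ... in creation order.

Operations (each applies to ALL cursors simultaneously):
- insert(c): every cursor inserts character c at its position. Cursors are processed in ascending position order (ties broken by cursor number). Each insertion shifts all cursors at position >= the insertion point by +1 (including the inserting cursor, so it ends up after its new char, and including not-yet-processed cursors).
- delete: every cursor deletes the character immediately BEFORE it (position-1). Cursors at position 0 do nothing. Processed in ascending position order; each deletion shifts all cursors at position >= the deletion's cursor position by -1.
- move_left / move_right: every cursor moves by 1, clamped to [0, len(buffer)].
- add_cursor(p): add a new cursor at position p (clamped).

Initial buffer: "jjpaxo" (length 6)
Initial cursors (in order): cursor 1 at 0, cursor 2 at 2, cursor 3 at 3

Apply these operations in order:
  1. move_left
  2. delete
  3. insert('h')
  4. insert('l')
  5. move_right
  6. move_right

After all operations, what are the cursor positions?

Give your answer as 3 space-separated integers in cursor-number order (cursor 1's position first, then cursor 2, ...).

Answer: 8 8 8

Derivation:
After op 1 (move_left): buffer="jjpaxo" (len 6), cursors c1@0 c2@1 c3@2, authorship ......
After op 2 (delete): buffer="paxo" (len 4), cursors c1@0 c2@0 c3@0, authorship ....
After op 3 (insert('h')): buffer="hhhpaxo" (len 7), cursors c1@3 c2@3 c3@3, authorship 123....
After op 4 (insert('l')): buffer="hhhlllpaxo" (len 10), cursors c1@6 c2@6 c3@6, authorship 123123....
After op 5 (move_right): buffer="hhhlllpaxo" (len 10), cursors c1@7 c2@7 c3@7, authorship 123123....
After op 6 (move_right): buffer="hhhlllpaxo" (len 10), cursors c1@8 c2@8 c3@8, authorship 123123....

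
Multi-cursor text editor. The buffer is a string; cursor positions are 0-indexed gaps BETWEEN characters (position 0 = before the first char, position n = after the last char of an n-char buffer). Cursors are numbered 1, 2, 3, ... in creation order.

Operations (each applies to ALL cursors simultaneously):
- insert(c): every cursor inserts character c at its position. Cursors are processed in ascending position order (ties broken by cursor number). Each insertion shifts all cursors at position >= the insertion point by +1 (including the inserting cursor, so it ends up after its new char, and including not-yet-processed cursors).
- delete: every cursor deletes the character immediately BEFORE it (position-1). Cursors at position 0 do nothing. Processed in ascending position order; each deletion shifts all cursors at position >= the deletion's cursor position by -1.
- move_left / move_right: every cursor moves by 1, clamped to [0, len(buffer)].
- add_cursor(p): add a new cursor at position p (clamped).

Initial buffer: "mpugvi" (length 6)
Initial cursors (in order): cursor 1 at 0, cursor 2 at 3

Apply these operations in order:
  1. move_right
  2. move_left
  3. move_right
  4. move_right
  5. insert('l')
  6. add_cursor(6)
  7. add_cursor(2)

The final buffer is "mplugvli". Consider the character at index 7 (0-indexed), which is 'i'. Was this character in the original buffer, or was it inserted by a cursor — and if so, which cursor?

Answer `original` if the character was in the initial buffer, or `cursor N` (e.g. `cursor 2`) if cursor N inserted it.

After op 1 (move_right): buffer="mpugvi" (len 6), cursors c1@1 c2@4, authorship ......
After op 2 (move_left): buffer="mpugvi" (len 6), cursors c1@0 c2@3, authorship ......
After op 3 (move_right): buffer="mpugvi" (len 6), cursors c1@1 c2@4, authorship ......
After op 4 (move_right): buffer="mpugvi" (len 6), cursors c1@2 c2@5, authorship ......
After op 5 (insert('l')): buffer="mplugvli" (len 8), cursors c1@3 c2@7, authorship ..1...2.
After op 6 (add_cursor(6)): buffer="mplugvli" (len 8), cursors c1@3 c3@6 c2@7, authorship ..1...2.
After op 7 (add_cursor(2)): buffer="mplugvli" (len 8), cursors c4@2 c1@3 c3@6 c2@7, authorship ..1...2.
Authorship (.=original, N=cursor N): . . 1 . . . 2 .
Index 7: author = original

Answer: original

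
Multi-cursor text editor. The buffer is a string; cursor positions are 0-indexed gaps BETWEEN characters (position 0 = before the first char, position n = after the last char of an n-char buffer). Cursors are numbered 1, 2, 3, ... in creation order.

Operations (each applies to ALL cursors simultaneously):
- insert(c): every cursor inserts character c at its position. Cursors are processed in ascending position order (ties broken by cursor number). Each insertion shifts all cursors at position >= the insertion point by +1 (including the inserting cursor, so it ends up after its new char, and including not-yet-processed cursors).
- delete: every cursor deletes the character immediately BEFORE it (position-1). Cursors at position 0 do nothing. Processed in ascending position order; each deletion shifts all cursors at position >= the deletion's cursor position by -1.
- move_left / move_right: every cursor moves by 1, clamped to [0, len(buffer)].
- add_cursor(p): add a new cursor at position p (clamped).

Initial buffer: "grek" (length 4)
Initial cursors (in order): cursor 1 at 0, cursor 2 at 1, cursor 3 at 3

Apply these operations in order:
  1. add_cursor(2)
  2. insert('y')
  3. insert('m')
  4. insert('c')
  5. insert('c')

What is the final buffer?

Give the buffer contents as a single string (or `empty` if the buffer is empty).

After op 1 (add_cursor(2)): buffer="grek" (len 4), cursors c1@0 c2@1 c4@2 c3@3, authorship ....
After op 2 (insert('y')): buffer="ygyryeyk" (len 8), cursors c1@1 c2@3 c4@5 c3@7, authorship 1.2.4.3.
After op 3 (insert('m')): buffer="ymgymrymeymk" (len 12), cursors c1@2 c2@5 c4@8 c3@11, authorship 11.22.44.33.
After op 4 (insert('c')): buffer="ymcgymcrymceymck" (len 16), cursors c1@3 c2@7 c4@11 c3@15, authorship 111.222.444.333.
After op 5 (insert('c')): buffer="ymccgymccrymcceymcck" (len 20), cursors c1@4 c2@9 c4@14 c3@19, authorship 1111.2222.4444.3333.

Answer: ymccgymccrymcceymcck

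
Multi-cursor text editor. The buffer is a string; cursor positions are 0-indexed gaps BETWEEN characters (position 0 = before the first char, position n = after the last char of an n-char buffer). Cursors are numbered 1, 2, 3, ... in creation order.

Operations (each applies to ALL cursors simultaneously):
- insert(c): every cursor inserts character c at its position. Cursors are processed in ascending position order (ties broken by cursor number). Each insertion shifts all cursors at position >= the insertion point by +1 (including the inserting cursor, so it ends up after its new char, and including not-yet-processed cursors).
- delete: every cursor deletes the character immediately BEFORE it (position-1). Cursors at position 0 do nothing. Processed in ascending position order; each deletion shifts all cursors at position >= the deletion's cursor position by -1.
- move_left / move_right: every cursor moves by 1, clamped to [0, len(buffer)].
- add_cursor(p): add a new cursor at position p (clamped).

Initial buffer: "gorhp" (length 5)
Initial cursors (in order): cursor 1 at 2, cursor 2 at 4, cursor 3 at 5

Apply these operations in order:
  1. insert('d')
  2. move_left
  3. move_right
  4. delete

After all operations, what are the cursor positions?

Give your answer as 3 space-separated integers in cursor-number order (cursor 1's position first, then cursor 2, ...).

After op 1 (insert('d')): buffer="godrhdpd" (len 8), cursors c1@3 c2@6 c3@8, authorship ..1..2.3
After op 2 (move_left): buffer="godrhdpd" (len 8), cursors c1@2 c2@5 c3@7, authorship ..1..2.3
After op 3 (move_right): buffer="godrhdpd" (len 8), cursors c1@3 c2@6 c3@8, authorship ..1..2.3
After op 4 (delete): buffer="gorhp" (len 5), cursors c1@2 c2@4 c3@5, authorship .....

Answer: 2 4 5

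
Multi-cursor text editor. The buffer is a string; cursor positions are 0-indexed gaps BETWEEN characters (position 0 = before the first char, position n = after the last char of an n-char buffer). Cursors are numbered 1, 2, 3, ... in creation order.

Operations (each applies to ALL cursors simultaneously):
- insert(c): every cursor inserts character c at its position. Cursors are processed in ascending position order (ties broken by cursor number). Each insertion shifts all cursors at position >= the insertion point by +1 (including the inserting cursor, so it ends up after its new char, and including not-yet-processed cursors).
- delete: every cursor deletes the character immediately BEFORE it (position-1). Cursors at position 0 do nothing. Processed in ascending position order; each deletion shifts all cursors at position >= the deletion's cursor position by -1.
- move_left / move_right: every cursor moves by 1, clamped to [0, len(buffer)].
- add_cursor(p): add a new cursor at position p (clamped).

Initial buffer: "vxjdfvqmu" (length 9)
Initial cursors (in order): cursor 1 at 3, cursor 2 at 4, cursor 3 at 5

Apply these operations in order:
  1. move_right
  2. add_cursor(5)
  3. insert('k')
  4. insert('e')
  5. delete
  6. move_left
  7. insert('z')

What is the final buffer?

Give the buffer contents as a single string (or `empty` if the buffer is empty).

Answer: vxjdzkfkzzkvzkqmu

Derivation:
After op 1 (move_right): buffer="vxjdfvqmu" (len 9), cursors c1@4 c2@5 c3@6, authorship .........
After op 2 (add_cursor(5)): buffer="vxjdfvqmu" (len 9), cursors c1@4 c2@5 c4@5 c3@6, authorship .........
After op 3 (insert('k')): buffer="vxjdkfkkvkqmu" (len 13), cursors c1@5 c2@8 c4@8 c3@10, authorship ....1.24.3...
After op 4 (insert('e')): buffer="vxjdkefkkeevkeqmu" (len 17), cursors c1@6 c2@11 c4@11 c3@14, authorship ....11.2424.33...
After op 5 (delete): buffer="vxjdkfkkvkqmu" (len 13), cursors c1@5 c2@8 c4@8 c3@10, authorship ....1.24.3...
After op 6 (move_left): buffer="vxjdkfkkvkqmu" (len 13), cursors c1@4 c2@7 c4@7 c3@9, authorship ....1.24.3...
After op 7 (insert('z')): buffer="vxjdzkfkzzkvzkqmu" (len 17), cursors c1@5 c2@10 c4@10 c3@13, authorship ....11.2244.33...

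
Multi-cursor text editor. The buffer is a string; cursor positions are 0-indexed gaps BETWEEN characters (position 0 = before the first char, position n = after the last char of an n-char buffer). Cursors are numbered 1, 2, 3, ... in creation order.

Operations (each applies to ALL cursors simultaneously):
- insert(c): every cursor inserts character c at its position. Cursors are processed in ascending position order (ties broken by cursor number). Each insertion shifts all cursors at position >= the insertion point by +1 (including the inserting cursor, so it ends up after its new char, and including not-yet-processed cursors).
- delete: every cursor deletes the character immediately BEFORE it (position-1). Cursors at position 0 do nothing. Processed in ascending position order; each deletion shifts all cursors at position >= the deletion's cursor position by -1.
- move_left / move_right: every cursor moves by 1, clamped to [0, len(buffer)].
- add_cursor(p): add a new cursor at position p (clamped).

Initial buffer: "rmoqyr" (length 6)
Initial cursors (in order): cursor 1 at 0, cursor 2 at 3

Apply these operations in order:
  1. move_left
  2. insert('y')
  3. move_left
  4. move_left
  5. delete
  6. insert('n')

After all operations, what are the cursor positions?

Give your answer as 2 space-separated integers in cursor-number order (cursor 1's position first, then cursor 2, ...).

Answer: 1 3

Derivation:
After op 1 (move_left): buffer="rmoqyr" (len 6), cursors c1@0 c2@2, authorship ......
After op 2 (insert('y')): buffer="yrmyoqyr" (len 8), cursors c1@1 c2@4, authorship 1..2....
After op 3 (move_left): buffer="yrmyoqyr" (len 8), cursors c1@0 c2@3, authorship 1..2....
After op 4 (move_left): buffer="yrmyoqyr" (len 8), cursors c1@0 c2@2, authorship 1..2....
After op 5 (delete): buffer="ymyoqyr" (len 7), cursors c1@0 c2@1, authorship 1.2....
After op 6 (insert('n')): buffer="nynmyoqyr" (len 9), cursors c1@1 c2@3, authorship 112.2....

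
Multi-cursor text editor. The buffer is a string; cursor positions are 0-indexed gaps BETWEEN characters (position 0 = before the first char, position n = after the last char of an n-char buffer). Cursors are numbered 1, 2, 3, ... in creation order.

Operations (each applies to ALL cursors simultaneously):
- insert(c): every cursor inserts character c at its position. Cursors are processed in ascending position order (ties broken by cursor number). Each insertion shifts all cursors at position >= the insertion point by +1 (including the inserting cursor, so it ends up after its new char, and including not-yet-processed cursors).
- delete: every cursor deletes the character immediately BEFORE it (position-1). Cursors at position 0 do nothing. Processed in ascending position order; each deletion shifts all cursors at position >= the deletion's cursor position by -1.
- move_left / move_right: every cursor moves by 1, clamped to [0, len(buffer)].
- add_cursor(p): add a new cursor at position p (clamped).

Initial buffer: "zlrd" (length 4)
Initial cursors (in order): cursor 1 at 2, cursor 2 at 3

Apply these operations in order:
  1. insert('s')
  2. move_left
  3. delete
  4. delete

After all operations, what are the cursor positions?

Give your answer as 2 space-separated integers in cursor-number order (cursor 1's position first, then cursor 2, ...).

Answer: 0 0

Derivation:
After op 1 (insert('s')): buffer="zlsrsd" (len 6), cursors c1@3 c2@5, authorship ..1.2.
After op 2 (move_left): buffer="zlsrsd" (len 6), cursors c1@2 c2@4, authorship ..1.2.
After op 3 (delete): buffer="zssd" (len 4), cursors c1@1 c2@2, authorship .12.
After op 4 (delete): buffer="sd" (len 2), cursors c1@0 c2@0, authorship 2.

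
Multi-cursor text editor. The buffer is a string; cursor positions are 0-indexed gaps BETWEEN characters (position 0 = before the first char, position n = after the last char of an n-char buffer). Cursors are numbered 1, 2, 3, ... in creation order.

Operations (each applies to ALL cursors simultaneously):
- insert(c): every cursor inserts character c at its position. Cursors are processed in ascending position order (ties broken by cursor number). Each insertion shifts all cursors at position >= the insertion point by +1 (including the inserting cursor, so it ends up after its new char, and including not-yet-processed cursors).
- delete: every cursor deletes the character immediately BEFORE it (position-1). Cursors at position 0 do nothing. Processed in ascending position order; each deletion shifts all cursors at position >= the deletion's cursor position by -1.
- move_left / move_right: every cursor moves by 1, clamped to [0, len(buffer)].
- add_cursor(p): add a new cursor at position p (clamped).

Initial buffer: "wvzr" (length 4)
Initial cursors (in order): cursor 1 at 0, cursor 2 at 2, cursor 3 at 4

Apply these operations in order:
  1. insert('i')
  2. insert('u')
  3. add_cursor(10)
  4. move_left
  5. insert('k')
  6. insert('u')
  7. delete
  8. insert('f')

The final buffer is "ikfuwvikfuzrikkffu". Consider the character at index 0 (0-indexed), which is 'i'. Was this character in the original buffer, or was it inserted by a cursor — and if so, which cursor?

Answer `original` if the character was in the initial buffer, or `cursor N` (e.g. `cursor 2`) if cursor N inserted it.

Answer: cursor 1

Derivation:
After op 1 (insert('i')): buffer="iwvizri" (len 7), cursors c1@1 c2@4 c3@7, authorship 1..2..3
After op 2 (insert('u')): buffer="iuwviuzriu" (len 10), cursors c1@2 c2@6 c3@10, authorship 11..22..33
After op 3 (add_cursor(10)): buffer="iuwviuzriu" (len 10), cursors c1@2 c2@6 c3@10 c4@10, authorship 11..22..33
After op 4 (move_left): buffer="iuwviuzriu" (len 10), cursors c1@1 c2@5 c3@9 c4@9, authorship 11..22..33
After op 5 (insert('k')): buffer="ikuwvikuzrikku" (len 14), cursors c1@2 c2@7 c3@13 c4@13, authorship 111..222..3343
After op 6 (insert('u')): buffer="ikuuwvikuuzrikkuuu" (len 18), cursors c1@3 c2@9 c3@17 c4@17, authorship 1111..2222..334343
After op 7 (delete): buffer="ikuwvikuzrikku" (len 14), cursors c1@2 c2@7 c3@13 c4@13, authorship 111..222..3343
After op 8 (insert('f')): buffer="ikfuwvikfuzrikkffu" (len 18), cursors c1@3 c2@9 c3@17 c4@17, authorship 1111..2222..334343
Authorship (.=original, N=cursor N): 1 1 1 1 . . 2 2 2 2 . . 3 3 4 3 4 3
Index 0: author = 1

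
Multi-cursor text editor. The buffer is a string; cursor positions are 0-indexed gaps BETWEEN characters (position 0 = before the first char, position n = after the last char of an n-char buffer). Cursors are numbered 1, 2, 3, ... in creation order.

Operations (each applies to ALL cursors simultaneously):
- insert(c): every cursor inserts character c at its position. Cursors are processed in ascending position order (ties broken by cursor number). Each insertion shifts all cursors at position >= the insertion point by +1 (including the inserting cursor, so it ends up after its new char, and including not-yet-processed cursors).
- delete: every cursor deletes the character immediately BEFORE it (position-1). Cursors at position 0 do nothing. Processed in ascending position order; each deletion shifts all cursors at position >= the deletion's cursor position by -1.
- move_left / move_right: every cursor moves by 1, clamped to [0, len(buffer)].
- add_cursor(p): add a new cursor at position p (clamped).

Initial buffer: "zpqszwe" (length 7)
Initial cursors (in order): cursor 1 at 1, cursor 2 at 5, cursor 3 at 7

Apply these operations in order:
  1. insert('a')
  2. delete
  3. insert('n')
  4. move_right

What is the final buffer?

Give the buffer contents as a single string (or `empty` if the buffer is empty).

After op 1 (insert('a')): buffer="zapqszawea" (len 10), cursors c1@2 c2@7 c3@10, authorship .1....2..3
After op 2 (delete): buffer="zpqszwe" (len 7), cursors c1@1 c2@5 c3@7, authorship .......
After op 3 (insert('n')): buffer="znpqsznwen" (len 10), cursors c1@2 c2@7 c3@10, authorship .1....2..3
After op 4 (move_right): buffer="znpqsznwen" (len 10), cursors c1@3 c2@8 c3@10, authorship .1....2..3

Answer: znpqsznwen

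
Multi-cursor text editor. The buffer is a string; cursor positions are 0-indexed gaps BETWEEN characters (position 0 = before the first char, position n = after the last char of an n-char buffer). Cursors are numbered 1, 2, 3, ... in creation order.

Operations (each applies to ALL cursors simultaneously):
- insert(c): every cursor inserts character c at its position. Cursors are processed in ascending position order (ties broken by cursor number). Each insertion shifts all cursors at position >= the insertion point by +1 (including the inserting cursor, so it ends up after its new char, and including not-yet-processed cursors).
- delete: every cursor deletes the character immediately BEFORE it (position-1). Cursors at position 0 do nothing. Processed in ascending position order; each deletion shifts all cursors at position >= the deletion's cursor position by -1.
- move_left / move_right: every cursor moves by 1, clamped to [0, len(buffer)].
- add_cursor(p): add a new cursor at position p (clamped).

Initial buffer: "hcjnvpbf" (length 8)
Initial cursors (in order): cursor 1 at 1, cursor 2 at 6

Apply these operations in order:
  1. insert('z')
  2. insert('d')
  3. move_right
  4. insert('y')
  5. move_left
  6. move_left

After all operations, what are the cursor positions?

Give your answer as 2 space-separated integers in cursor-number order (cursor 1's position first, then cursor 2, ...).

Answer: 3 11

Derivation:
After op 1 (insert('z')): buffer="hzcjnvpzbf" (len 10), cursors c1@2 c2@8, authorship .1.....2..
After op 2 (insert('d')): buffer="hzdcjnvpzdbf" (len 12), cursors c1@3 c2@10, authorship .11.....22..
After op 3 (move_right): buffer="hzdcjnvpzdbf" (len 12), cursors c1@4 c2@11, authorship .11.....22..
After op 4 (insert('y')): buffer="hzdcyjnvpzdbyf" (len 14), cursors c1@5 c2@13, authorship .11.1....22.2.
After op 5 (move_left): buffer="hzdcyjnvpzdbyf" (len 14), cursors c1@4 c2@12, authorship .11.1....22.2.
After op 6 (move_left): buffer="hzdcyjnvpzdbyf" (len 14), cursors c1@3 c2@11, authorship .11.1....22.2.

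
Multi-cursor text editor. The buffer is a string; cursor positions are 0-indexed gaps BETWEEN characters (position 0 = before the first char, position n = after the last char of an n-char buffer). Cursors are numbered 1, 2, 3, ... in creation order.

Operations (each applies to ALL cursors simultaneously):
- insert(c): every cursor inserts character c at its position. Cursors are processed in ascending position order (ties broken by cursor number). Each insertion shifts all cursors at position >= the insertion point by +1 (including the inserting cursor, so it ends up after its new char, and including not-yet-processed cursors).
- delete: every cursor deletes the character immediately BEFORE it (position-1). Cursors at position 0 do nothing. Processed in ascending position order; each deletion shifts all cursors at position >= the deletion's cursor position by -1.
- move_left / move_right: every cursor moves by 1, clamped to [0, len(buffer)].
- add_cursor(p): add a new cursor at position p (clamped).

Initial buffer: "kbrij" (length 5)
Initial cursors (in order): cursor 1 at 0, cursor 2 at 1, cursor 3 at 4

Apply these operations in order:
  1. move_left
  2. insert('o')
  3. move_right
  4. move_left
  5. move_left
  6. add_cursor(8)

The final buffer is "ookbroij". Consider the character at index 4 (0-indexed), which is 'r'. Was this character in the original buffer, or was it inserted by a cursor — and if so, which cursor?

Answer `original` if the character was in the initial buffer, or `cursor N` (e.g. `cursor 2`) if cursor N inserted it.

After op 1 (move_left): buffer="kbrij" (len 5), cursors c1@0 c2@0 c3@3, authorship .....
After op 2 (insert('o')): buffer="ookbroij" (len 8), cursors c1@2 c2@2 c3@6, authorship 12...3..
After op 3 (move_right): buffer="ookbroij" (len 8), cursors c1@3 c2@3 c3@7, authorship 12...3..
After op 4 (move_left): buffer="ookbroij" (len 8), cursors c1@2 c2@2 c3@6, authorship 12...3..
After op 5 (move_left): buffer="ookbroij" (len 8), cursors c1@1 c2@1 c3@5, authorship 12...3..
After op 6 (add_cursor(8)): buffer="ookbroij" (len 8), cursors c1@1 c2@1 c3@5 c4@8, authorship 12...3..
Authorship (.=original, N=cursor N): 1 2 . . . 3 . .
Index 4: author = original

Answer: original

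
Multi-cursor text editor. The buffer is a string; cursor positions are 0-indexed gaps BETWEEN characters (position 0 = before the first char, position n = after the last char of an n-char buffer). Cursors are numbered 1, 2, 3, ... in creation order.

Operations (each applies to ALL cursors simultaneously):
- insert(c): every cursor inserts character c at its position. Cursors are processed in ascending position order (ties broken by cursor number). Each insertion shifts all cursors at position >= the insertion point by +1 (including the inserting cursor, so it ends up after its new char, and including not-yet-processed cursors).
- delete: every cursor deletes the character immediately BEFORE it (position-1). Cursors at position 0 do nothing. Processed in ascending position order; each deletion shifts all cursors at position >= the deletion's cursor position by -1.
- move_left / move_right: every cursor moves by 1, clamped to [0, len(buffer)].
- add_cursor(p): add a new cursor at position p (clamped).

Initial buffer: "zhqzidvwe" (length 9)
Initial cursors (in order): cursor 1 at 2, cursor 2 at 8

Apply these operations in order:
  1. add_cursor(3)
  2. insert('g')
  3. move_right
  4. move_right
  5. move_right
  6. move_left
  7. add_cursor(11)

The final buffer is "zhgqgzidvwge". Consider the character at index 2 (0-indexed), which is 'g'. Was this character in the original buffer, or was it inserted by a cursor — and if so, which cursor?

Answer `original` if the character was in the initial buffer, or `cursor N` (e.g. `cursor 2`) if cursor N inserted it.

Answer: cursor 1

Derivation:
After op 1 (add_cursor(3)): buffer="zhqzidvwe" (len 9), cursors c1@2 c3@3 c2@8, authorship .........
After op 2 (insert('g')): buffer="zhgqgzidvwge" (len 12), cursors c1@3 c3@5 c2@11, authorship ..1.3.....2.
After op 3 (move_right): buffer="zhgqgzidvwge" (len 12), cursors c1@4 c3@6 c2@12, authorship ..1.3.....2.
After op 4 (move_right): buffer="zhgqgzidvwge" (len 12), cursors c1@5 c3@7 c2@12, authorship ..1.3.....2.
After op 5 (move_right): buffer="zhgqgzidvwge" (len 12), cursors c1@6 c3@8 c2@12, authorship ..1.3.....2.
After op 6 (move_left): buffer="zhgqgzidvwge" (len 12), cursors c1@5 c3@7 c2@11, authorship ..1.3.....2.
After op 7 (add_cursor(11)): buffer="zhgqgzidvwge" (len 12), cursors c1@5 c3@7 c2@11 c4@11, authorship ..1.3.....2.
Authorship (.=original, N=cursor N): . . 1 . 3 . . . . . 2 .
Index 2: author = 1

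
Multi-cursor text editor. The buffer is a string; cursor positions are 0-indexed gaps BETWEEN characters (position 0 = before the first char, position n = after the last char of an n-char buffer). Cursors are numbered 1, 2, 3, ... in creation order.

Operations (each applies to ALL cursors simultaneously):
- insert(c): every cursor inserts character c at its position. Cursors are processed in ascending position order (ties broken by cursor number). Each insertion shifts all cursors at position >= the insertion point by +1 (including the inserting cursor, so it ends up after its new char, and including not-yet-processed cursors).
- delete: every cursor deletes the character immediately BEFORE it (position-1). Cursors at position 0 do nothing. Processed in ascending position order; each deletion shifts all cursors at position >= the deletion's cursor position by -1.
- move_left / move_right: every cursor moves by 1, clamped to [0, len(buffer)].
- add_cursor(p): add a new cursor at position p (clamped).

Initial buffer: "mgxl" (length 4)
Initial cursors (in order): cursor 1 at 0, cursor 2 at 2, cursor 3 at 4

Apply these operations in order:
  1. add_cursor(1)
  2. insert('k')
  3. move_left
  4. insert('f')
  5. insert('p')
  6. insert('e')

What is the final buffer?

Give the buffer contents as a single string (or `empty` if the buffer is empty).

After op 1 (add_cursor(1)): buffer="mgxl" (len 4), cursors c1@0 c4@1 c2@2 c3@4, authorship ....
After op 2 (insert('k')): buffer="kmkgkxlk" (len 8), cursors c1@1 c4@3 c2@5 c3@8, authorship 1.4.2..3
After op 3 (move_left): buffer="kmkgkxlk" (len 8), cursors c1@0 c4@2 c2@4 c3@7, authorship 1.4.2..3
After op 4 (insert('f')): buffer="fkmfkgfkxlfk" (len 12), cursors c1@1 c4@4 c2@7 c3@11, authorship 11.44.22..33
After op 5 (insert('p')): buffer="fpkmfpkgfpkxlfpk" (len 16), cursors c1@2 c4@6 c2@10 c3@15, authorship 111.444.222..333
After op 6 (insert('e')): buffer="fpekmfpekgfpekxlfpek" (len 20), cursors c1@3 c4@8 c2@13 c3@19, authorship 1111.4444.2222..3333

Answer: fpekmfpekgfpekxlfpek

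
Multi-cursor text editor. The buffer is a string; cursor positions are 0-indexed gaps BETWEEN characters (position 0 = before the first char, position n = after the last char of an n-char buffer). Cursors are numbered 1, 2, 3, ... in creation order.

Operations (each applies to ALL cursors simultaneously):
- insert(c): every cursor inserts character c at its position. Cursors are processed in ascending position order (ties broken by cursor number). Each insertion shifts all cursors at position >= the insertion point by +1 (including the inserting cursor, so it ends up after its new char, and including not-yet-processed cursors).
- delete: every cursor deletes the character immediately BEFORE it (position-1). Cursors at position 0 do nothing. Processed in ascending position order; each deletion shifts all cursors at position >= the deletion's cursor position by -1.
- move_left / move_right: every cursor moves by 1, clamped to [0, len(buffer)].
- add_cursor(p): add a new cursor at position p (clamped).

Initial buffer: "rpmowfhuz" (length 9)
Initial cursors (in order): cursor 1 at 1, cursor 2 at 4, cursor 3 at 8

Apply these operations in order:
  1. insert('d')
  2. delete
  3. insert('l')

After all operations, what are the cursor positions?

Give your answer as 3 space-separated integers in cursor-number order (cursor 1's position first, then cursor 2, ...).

Answer: 2 6 11

Derivation:
After op 1 (insert('d')): buffer="rdpmodwfhudz" (len 12), cursors c1@2 c2@6 c3@11, authorship .1...2....3.
After op 2 (delete): buffer="rpmowfhuz" (len 9), cursors c1@1 c2@4 c3@8, authorship .........
After op 3 (insert('l')): buffer="rlpmolwfhulz" (len 12), cursors c1@2 c2@6 c3@11, authorship .1...2....3.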